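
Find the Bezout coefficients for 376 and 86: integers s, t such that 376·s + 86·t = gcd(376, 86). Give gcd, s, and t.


Euclidean algorithm on (376, 86) — divide until remainder is 0:
  376 = 4 · 86 + 32
  86 = 2 · 32 + 22
  32 = 1 · 22 + 10
  22 = 2 · 10 + 2
  10 = 5 · 2 + 0
gcd(376, 86) = 2.
Track Bezout coefficients alongside the remainders: start with r₀ = 376 = a·1 + b·0 (s = 1, t = 0) and r₁ = 86 = a·0 + b·1 (s = 0, t = 1); each new remainder r_{k+1} = r_{k-1} − q_k·r_k inherits s_{k+1} = s_{k-1} − q_k·s_k, t_{k+1} = t_{k-1} − q_k·t_k, so r_k = a·s_k + b·t_k at every step:
  q = 4: r = 32, s = 1 − 4·0 = 1, t = 0 − 4·1 = -4  (check: 376·1 + 86·(-4) = 32)
  q = 2: r = 22, s = 0 − 2·1 = -2, t = 1 − 2·(-4) = 9  (check: 376·(-2) + 86·9 = 22)
  q = 1: r = 10, s = 1 − 1·(-2) = 3, t = -4 − 1·9 = -13  (check: 376·3 + 86·(-13) = 10)
  q = 2: r = 2, s = -2 − 2·3 = -8, t = 9 − 2·(-13) = 35  (check: 376·(-8) + 86·35 = 2)
The row with r = 2 (the gcd) gives the Bezout coefficients s = -8, t = 35.
Result: 376 · (-8) + 86 · (35) = 2.

gcd(376, 86) = 2; s = -8, t = 35 (check: 376·(-8) + 86·35 = 2).


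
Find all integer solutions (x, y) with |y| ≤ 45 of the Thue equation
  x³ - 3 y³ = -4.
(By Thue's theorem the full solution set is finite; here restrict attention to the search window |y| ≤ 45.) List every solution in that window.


The equation is x³ - 3y³ = -4. For fixed y, x³ = 3·y³ − 4, so a solution requires the RHS to be a perfect cube.
Strategy: iterate y from -45 to 45, compute RHS = 3·y³ − 4, and check whether it is a (positive or negative) perfect cube.
Check small values of y:
  y = 0: RHS = -4 is not a perfect cube.
  y = 1: RHS = -1 = (-1)³ ⇒ x = -1 works.
  y = -1: RHS = -7 is not a perfect cube.
  y = 2: RHS = 20 is not a perfect cube.
  y = -2: RHS = -28 is not a perfect cube.
  y = 3: RHS = 77 is not a perfect cube.
  y = -3: RHS = -85 is not a perfect cube.
Continuing the search up to |y| = 45 finds no further solutions beyond those listed.
Collected solutions: (-1, 1).

Solutions (with |y| ≤ 45): (-1, 1).


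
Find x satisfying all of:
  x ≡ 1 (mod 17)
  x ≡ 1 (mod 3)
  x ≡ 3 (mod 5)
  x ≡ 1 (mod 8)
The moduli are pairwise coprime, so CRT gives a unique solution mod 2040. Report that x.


Product of moduli M = 17 · 3 · 5 · 8 = 2040.
Merge one congruence at a time:
  Start: x ≡ 1 (mod 17).
  Combine with x ≡ 1 (mod 3); new modulus lcm = 51.
    Write x = 1 + 17·t and substitute into x ≡ 1 (mod 3): 17·t ≡ 1 − 1 = 0 (mod 3).
    Reduce coefficients mod 3: 2·t ≡ 0 (mod 3).
    The inverse of 2 mod 3 is 2 (since 2·2 = 4 = 1·3 + 1), so t ≡ 2·0 = 0 ≡ 0 (mod 3).
    Then x = 1 + 17·0 = 1, valid modulo lcm(17, 3) = 51: x ≡ 1 (mod 51).
  Combine with x ≡ 3 (mod 5); new modulus lcm = 255.
    Write x = 1 + 51·t and substitute into x ≡ 3 (mod 5): 51·t ≡ 3 − 1 = 2 (mod 5).
    Reduce coefficients mod 5: 1·t ≡ 2 (mod 5).
    So t ≡ 2 (mod 5).
    Then x = 1 + 51·2 = 103, valid modulo lcm(51, 5) = 255: x ≡ 103 (mod 255).
  Combine with x ≡ 1 (mod 8); new modulus lcm = 2040.
    Write x = 103 + 255·t and substitute into x ≡ 1 (mod 8): 255·t ≡ 1 − 103 = -102 (mod 8).
    Reduce coefficients mod 8: 7·t ≡ 2 (mod 8).
    The inverse of 7 mod 8 is 7 (since 7·7 = 49 = 6·8 + 1), so t ≡ 7·2 = 14 ≡ 6 (mod 8).
    Then x = 103 + 255·6 = 1633, valid modulo lcm(255, 8) = 2040: x ≡ 1633 (mod 2040).
Verify against each original: 1633 mod 17 = 1, 1633 mod 3 = 1, 1633 mod 5 = 3, 1633 mod 8 = 1.

x ≡ 1633 (mod 2040).


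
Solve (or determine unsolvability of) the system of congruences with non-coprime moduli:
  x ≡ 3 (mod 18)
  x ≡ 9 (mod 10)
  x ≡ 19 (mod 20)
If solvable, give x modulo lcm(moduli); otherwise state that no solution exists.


Moduli 18, 10, 20 are not pairwise coprime, so CRT works modulo lcm(m_i) when all pairwise compatibility conditions hold.
Pairwise compatibility: gcd(m_i, m_j) must divide a_i - a_j for every pair.
Merge one congruence at a time:
  Start: x ≡ 3 (mod 18).
  Combine with x ≡ 9 (mod 10): gcd(18, 10) = 2; 9 - 3 = 6, which IS divisible by 2, so compatible.
    Write x = 3 + 18·t and substitute into x ≡ 9 (mod 10): 18·t ≡ 9 − 3 = 6 (mod 10).
    Divide the congruence (and modulus) by g = 2: 9·t ≡ 3 (mod 5).
    Reduce coefficients mod 5: 4·t ≡ 3 (mod 5).
    The inverse of 4 mod 5 is 4 (since 4·4 = 16 = 3·5 + 1), so t ≡ 4·3 = 12 ≡ 2 (mod 5).
    Then x = 3 + 18·2 = 39, valid modulo lcm(18, 10) = 90: x ≡ 39 (mod 90).
  Combine with x ≡ 19 (mod 20): gcd(90, 20) = 10; 19 - 39 = -20, which IS divisible by 10, so compatible.
    Write x = 39 + 90·t and substitute into x ≡ 19 (mod 20): 90·t ≡ 19 − 39 = -20 (mod 20).
    Divide the congruence (and modulus) by g = 10: 9·t ≡ -2 (mod 2).
    Reduce coefficients mod 2: 1·t ≡ 0 (mod 2).
    So t ≡ 0 (mod 2).
    Then x = 39 + 90·0 = 39, valid modulo lcm(90, 20) = 180: x ≡ 39 (mod 180).
Verify: 39 mod 18 = 3, 39 mod 10 = 9, 39 mod 20 = 19.

x ≡ 39 (mod 180).


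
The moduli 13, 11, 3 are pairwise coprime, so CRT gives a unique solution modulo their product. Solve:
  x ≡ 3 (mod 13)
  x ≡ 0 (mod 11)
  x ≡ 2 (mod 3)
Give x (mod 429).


Moduli 13, 11, 3 are pairwise coprime; by CRT there is a unique solution modulo M = 13 · 11 · 3 = 429.
Solve pairwise, accumulating the modulus:
  Start with x ≡ 3 (mod 13).
  Combine with x ≡ 0 (mod 11): since gcd(13, 11) = 1, we get a unique residue mod 143.
    Write x = 3 + 13·t and substitute into x ≡ 0 (mod 11): 13·t ≡ 0 − 3 = -3 (mod 11).
    Reduce coefficients mod 11: 2·t ≡ 8 (mod 11).
    The inverse of 2 mod 11 is 6 (since 2·6 = 12 = 1·11 + 1), so t ≡ 6·8 = 48 ≡ 4 (mod 11).
    Then x = 3 + 13·4 = 55, valid modulo lcm(13, 11) = 143: x ≡ 55 (mod 143).
  Combine with x ≡ 2 (mod 3): since gcd(143, 3) = 1, we get a unique residue mod 429.
    Write x = 55 + 143·t and substitute into x ≡ 2 (mod 3): 143·t ≡ 2 − 55 = -53 (mod 3).
    Reduce coefficients mod 3: 2·t ≡ 1 (mod 3).
    The inverse of 2 mod 3 is 2 (since 2·2 = 4 = 1·3 + 1), so t ≡ 2·1 = 2 ≡ 2 (mod 3).
    Then x = 55 + 143·2 = 341, valid modulo lcm(143, 3) = 429: x ≡ 341 (mod 429).
Verify: 341 mod 13 = 3 ✓, 341 mod 11 = 0 ✓, 341 mod 3 = 2 ✓.

x ≡ 341 (mod 429).


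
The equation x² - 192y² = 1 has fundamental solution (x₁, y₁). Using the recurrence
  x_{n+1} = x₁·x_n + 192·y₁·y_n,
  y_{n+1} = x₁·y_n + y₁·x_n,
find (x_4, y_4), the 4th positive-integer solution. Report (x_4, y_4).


Step 1: Find the fundamental solution (x₁, y₁) of x² - 192y² = 1.
  Expand √192 as a continued fraction. a₀ = ⌊√192⌋ = 13; iterate m_{k+1} = d_k·a_k − m_k, d_{k+1} = (192 − m_{k+1}²)/d_k, a_{k+1} = ⌊(a₀ + m_{k+1})/d_{k+1}⌋ (starting m₀ = 0, d₀ = 1), with convergents p_k = a_k·p_{k-1} + p_{k-2}, q_k = a_k·q_{k-1} + q_{k-2} (p₋₁ = 1, q₋₁ = 0):
  k = 0: a₀ = 13; p₀/q₀ = 13/1; p₀² − 192·q₀² = 169 − 192 = -23.
  k = 1: m = 13, d = 23, a = ⌊(13 + 13)/23⌋ = 1; p/q = (1·13 + 1)/(1·1 + 0) = 14/1; p² − 192·q² = 196 − 192 = 4.
  k = 2: m = 10, d = 4, a = ⌊(13 + 10)/4⌋ = 5; p/q = (5·14 + 13)/(5·1 + 1) = 83/6; p² − 192·q² = 6889 − 6912 = -23.
  k = 3: m = 10, d = 23, a = ⌊(13 + 10)/23⌋ = 1; p/q = (1·83 + 14)/(1·6 + 1) = 97/7; p² − 192·q² = 9409 − 9408 = 1.
  The first convergent with p² − 192·q² = 1 gives the fundamental solution (x₁, y₁) = (97, 7).
Step 2: Apply the recurrence (x_{n+1}, y_{n+1}) = (x₁x_n + 192y₁y_n, x₁y_n + y₁x_n) repeatedly.
  From (x_1, y_1) = (97, 7): x_2 = 97·97 + 192·7·7 = 18817; y_2 = 97·7 + 7·97 = 1358.
  From (x_2, y_2) = (18817, 1358): x_3 = 97·18817 + 192·7·1358 = 3650401; y_3 = 97·1358 + 7·18817 = 263445.
  From (x_3, y_3) = (3650401, 263445): x_4 = 97·3650401 + 192·7·263445 = 708158977; y_4 = 97·263445 + 7·3650401 = 51106972.
Step 3: Verify x_4² - 192·y_4² = 501489136705686529 - 501489136705686528 = 1 (should be 1). ✓

(x_1, y_1) = (97, 7); (x_4, y_4) = (708158977, 51106972).


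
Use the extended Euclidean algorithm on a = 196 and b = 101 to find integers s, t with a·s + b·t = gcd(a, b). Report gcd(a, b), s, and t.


Euclidean algorithm on (196, 101) — divide until remainder is 0:
  196 = 1 · 101 + 95
  101 = 1 · 95 + 6
  95 = 15 · 6 + 5
  6 = 1 · 5 + 1
  5 = 5 · 1 + 0
gcd(196, 101) = 1.
Track Bezout coefficients alongside the remainders: start with r₀ = 196 = a·1 + b·0 (s = 1, t = 0) and r₁ = 101 = a·0 + b·1 (s = 0, t = 1); each new remainder r_{k+1} = r_{k-1} − q_k·r_k inherits s_{k+1} = s_{k-1} − q_k·s_k, t_{k+1} = t_{k-1} − q_k·t_k, so r_k = a·s_k + b·t_k at every step:
  q = 1: r = 95, s = 1 − 1·0 = 1, t = 0 − 1·1 = -1  (check: 196·1 + 101·(-1) = 95)
  q = 1: r = 6, s = 0 − 1·1 = -1, t = 1 − 1·(-1) = 2  (check: 196·(-1) + 101·2 = 6)
  q = 15: r = 5, s = 1 − 15·(-1) = 16, t = -1 − 15·2 = -31  (check: 196·16 + 101·(-31) = 5)
  q = 1: r = 1, s = -1 − 1·16 = -17, t = 2 − 1·(-31) = 33  (check: 196·(-17) + 101·33 = 1)
The row with r = 1 (the gcd) gives the Bezout coefficients s = -17, t = 33.
Result: 196 · (-17) + 101 · (33) = 1.

gcd(196, 101) = 1; s = -17, t = 33 (check: 196·(-17) + 101·33 = 1).


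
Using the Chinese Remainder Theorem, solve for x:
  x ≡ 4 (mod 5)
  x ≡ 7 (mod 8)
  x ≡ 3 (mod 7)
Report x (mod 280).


Moduli 5, 8, 7 are pairwise coprime; by CRT there is a unique solution modulo M = 5 · 8 · 7 = 280.
Solve pairwise, accumulating the modulus:
  Start with x ≡ 4 (mod 5).
  Combine with x ≡ 7 (mod 8): since gcd(5, 8) = 1, we get a unique residue mod 40.
    Write x = 4 + 5·t and substitute into x ≡ 7 (mod 8): 5·t ≡ 7 − 4 = 3 (mod 8).
    The inverse of 5 mod 8 is 5 (since 5·5 = 25 = 3·8 + 1), so t ≡ 5·3 = 15 ≡ 7 (mod 8).
    Then x = 4 + 5·7 = 39, valid modulo lcm(5, 8) = 40: x ≡ 39 (mod 40).
  Combine with x ≡ 3 (mod 7): since gcd(40, 7) = 1, we get a unique residue mod 280.
    Write x = 39 + 40·t and substitute into x ≡ 3 (mod 7): 40·t ≡ 3 − 39 = -36 (mod 7).
    Reduce coefficients mod 7: 5·t ≡ 6 (mod 7).
    The inverse of 5 mod 7 is 3 (since 5·3 = 15 = 2·7 + 1), so t ≡ 3·6 = 18 ≡ 4 (mod 7).
    Then x = 39 + 40·4 = 199, valid modulo lcm(40, 7) = 280: x ≡ 199 (mod 280).
Verify: 199 mod 5 = 4 ✓, 199 mod 8 = 7 ✓, 199 mod 7 = 3 ✓.

x ≡ 199 (mod 280).


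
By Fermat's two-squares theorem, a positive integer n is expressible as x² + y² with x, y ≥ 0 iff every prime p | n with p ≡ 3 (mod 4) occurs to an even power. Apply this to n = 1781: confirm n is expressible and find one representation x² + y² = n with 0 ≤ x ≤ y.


Step 1: Factor n = 1781 = 13 · 137.
Step 2: Check the mod-4 condition on each prime factor: 13 ≡ 1 (mod 4), exponent 1; 137 ≡ 1 (mod 4), exponent 1.
All primes ≡ 3 (mod 4) appear to even exponent (or don't appear), so by the two-squares theorem n IS expressible as a sum of two squares.
Step 3: Build a representation. Here n = 13 · 137 is a product of primes ≡ 1 (mod 4). Each prime p ≡ 1 (mod 4) is itself a sum of two squares; find a² by testing p − a² for a perfect square:
  13: 13 − 1² = 12, 13 − 2² = 9 = 3² ⇒ 13 = 2² + 3².
  137: 137 − 1² = 136, 137 − 2² = 133, 137 − 3² = 128, 137 − 4² = 121 = 11² ⇒ 137 = 4² + 11².
  Combine using the Brahmagupta–Fibonacci identity (a² + b²)(c² + d²) = (ac − bd)² + (ad + bc)² = (ac + bd)² + (ad − bc)²:
  13 · 137 = 1781: from (2² + 3²)(4² + 11²), take (2·4 − 3·11, 2·11 + 3·4) = (8 − 33, 22 + 12) = (-25, 34); dropping signs (only squares matter) gives (25, 34); check 25² + 34² = 625 + 1156 = 1781 ✓.
Step 4: Order so x ≤ y and verify: 25² + 34² = 625 + 1156 = 1781 = n. ✓

n = 1781 = 25² + 34² (one valid representation with x ≤ y).


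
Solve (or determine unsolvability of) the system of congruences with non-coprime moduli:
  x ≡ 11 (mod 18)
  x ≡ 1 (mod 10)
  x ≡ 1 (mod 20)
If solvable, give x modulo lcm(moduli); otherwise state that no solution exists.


Moduli 18, 10, 20 are not pairwise coprime, so CRT works modulo lcm(m_i) when all pairwise compatibility conditions hold.
Pairwise compatibility: gcd(m_i, m_j) must divide a_i - a_j for every pair.
Merge one congruence at a time:
  Start: x ≡ 11 (mod 18).
  Combine with x ≡ 1 (mod 10): gcd(18, 10) = 2; 1 - 11 = -10, which IS divisible by 2, so compatible.
    Write x = 11 + 18·t and substitute into x ≡ 1 (mod 10): 18·t ≡ 1 − 11 = -10 (mod 10).
    Divide the congruence (and modulus) by g = 2: 9·t ≡ -5 (mod 5).
    Reduce coefficients mod 5: 4·t ≡ 0 (mod 5).
    The inverse of 4 mod 5 is 4 (since 4·4 = 16 = 3·5 + 1), so t ≡ 4·0 = 0 ≡ 0 (mod 5).
    Then x = 11 + 18·0 = 11, valid modulo lcm(18, 10) = 90: x ≡ 11 (mod 90).
  Combine with x ≡ 1 (mod 20): gcd(90, 20) = 10; 1 - 11 = -10, which IS divisible by 10, so compatible.
    Write x = 11 + 90·t and substitute into x ≡ 1 (mod 20): 90·t ≡ 1 − 11 = -10 (mod 20).
    Divide the congruence (and modulus) by g = 10: 9·t ≡ -1 (mod 2).
    Reduce coefficients mod 2: 1·t ≡ 1 (mod 2).
    So t ≡ 1 (mod 2).
    Then x = 11 + 90·1 = 101, valid modulo lcm(90, 20) = 180: x ≡ 101 (mod 180).
Verify: 101 mod 18 = 11, 101 mod 10 = 1, 101 mod 20 = 1.

x ≡ 101 (mod 180).


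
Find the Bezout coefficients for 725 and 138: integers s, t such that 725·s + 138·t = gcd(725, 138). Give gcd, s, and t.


Euclidean algorithm on (725, 138) — divide until remainder is 0:
  725 = 5 · 138 + 35
  138 = 3 · 35 + 33
  35 = 1 · 33 + 2
  33 = 16 · 2 + 1
  2 = 2 · 1 + 0
gcd(725, 138) = 1.
Track Bezout coefficients alongside the remainders: start with r₀ = 725 = a·1 + b·0 (s = 1, t = 0) and r₁ = 138 = a·0 + b·1 (s = 0, t = 1); each new remainder r_{k+1} = r_{k-1} − q_k·r_k inherits s_{k+1} = s_{k-1} − q_k·s_k, t_{k+1} = t_{k-1} − q_k·t_k, so r_k = a·s_k + b·t_k at every step:
  q = 5: r = 35, s = 1 − 5·0 = 1, t = 0 − 5·1 = -5  (check: 725·1 + 138·(-5) = 35)
  q = 3: r = 33, s = 0 − 3·1 = -3, t = 1 − 3·(-5) = 16  (check: 725·(-3) + 138·16 = 33)
  q = 1: r = 2, s = 1 − 1·(-3) = 4, t = -5 − 1·16 = -21  (check: 725·4 + 138·(-21) = 2)
  q = 16: r = 1, s = -3 − 16·4 = -67, t = 16 − 16·(-21) = 352  (check: 725·(-67) + 138·352 = 1)
The row with r = 1 (the gcd) gives the Bezout coefficients s = -67, t = 352.
Result: 725 · (-67) + 138 · (352) = 1.

gcd(725, 138) = 1; s = -67, t = 352 (check: 725·(-67) + 138·352 = 1).


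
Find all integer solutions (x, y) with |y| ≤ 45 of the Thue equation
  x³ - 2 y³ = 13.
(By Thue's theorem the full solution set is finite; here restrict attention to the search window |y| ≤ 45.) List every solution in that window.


The equation is x³ - 2y³ = 13. For fixed y, x³ = 2·y³ + 13, so a solution requires the RHS to be a perfect cube.
Strategy: iterate y from -45 to 45, compute RHS = 2·y³ + 13, and check whether it is a (positive or negative) perfect cube.
Check small values of y:
  y = 0: RHS = 13 is not a perfect cube.
  y = 1: RHS = 15 is not a perfect cube.
  y = -1: RHS = 11 is not a perfect cube.
  y = 2: RHS = 29 is not a perfect cube.
  y = -2: RHS = -3 is not a perfect cube.
  y = 3: RHS = 67 is not a perfect cube.
  y = -3: RHS = -41 is not a perfect cube.
Continuing the search up to |y| = 45 finds no solutions either.
No (x, y) in the scanned range satisfies the equation.

No integer solutions with |y| ≤ 45.


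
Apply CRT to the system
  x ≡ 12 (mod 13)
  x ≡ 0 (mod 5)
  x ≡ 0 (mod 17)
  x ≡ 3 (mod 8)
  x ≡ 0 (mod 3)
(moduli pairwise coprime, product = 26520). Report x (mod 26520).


Product of moduli M = 13 · 5 · 17 · 8 · 3 = 26520.
Merge one congruence at a time:
  Start: x ≡ 12 (mod 13).
  Combine with x ≡ 0 (mod 5); new modulus lcm = 65.
    Write x = 12 + 13·t and substitute into x ≡ 0 (mod 5): 13·t ≡ 0 − 12 = -12 (mod 5).
    Reduce coefficients mod 5: 3·t ≡ 3 (mod 5).
    The inverse of 3 mod 5 is 2 (since 3·2 = 6 = 1·5 + 1), so t ≡ 2·3 = 6 ≡ 1 (mod 5).
    Then x = 12 + 13·1 = 25, valid modulo lcm(13, 5) = 65: x ≡ 25 (mod 65).
  Combine with x ≡ 0 (mod 17); new modulus lcm = 1105.
    Write x = 25 + 65·t and substitute into x ≡ 0 (mod 17): 65·t ≡ 0 − 25 = -25 (mod 17).
    Reduce coefficients mod 17: 14·t ≡ 9 (mod 17).
    The inverse of 14 mod 17 is 11 (since 14·11 = 154 = 9·17 + 1), so t ≡ 11·9 = 99 ≡ 14 (mod 17).
    Then x = 25 + 65·14 = 935, valid modulo lcm(65, 17) = 1105: x ≡ 935 (mod 1105).
  Combine with x ≡ 3 (mod 8); new modulus lcm = 8840.
    Write x = 935 + 1105·t and substitute into x ≡ 3 (mod 8): 1105·t ≡ 3 − 935 = -932 (mod 8).
    Reduce coefficients mod 8: 1·t ≡ 4 (mod 8).
    So t ≡ 4 (mod 8).
    Then x = 935 + 1105·4 = 5355, valid modulo lcm(1105, 8) = 8840: x ≡ 5355 (mod 8840).
  Combine with x ≡ 0 (mod 3); new modulus lcm = 26520.
    Write x = 5355 + 8840·t and substitute into x ≡ 0 (mod 3): 8840·t ≡ 0 − 5355 = -5355 (mod 3).
    Reduce coefficients mod 3: 2·t ≡ 0 (mod 3).
    The inverse of 2 mod 3 is 2 (since 2·2 = 4 = 1·3 + 1), so t ≡ 2·0 = 0 ≡ 0 (mod 3).
    Then x = 5355 + 8840·0 = 5355, valid modulo lcm(8840, 3) = 26520: x ≡ 5355 (mod 26520).
Verify against each original: 5355 mod 13 = 12, 5355 mod 5 = 0, 5355 mod 17 = 0, 5355 mod 8 = 3, 5355 mod 3 = 0.

x ≡ 5355 (mod 26520).


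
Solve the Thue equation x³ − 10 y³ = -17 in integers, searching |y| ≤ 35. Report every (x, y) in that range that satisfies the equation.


The equation is x³ - 10y³ = -17. For fixed y, x³ = 10·y³ − 17, so a solution requires the RHS to be a perfect cube.
Strategy: iterate y from -35 to 35, compute RHS = 10·y³ − 17, and check whether it is a (positive or negative) perfect cube.
Check small values of y:
  y = 0: RHS = -17 is not a perfect cube.
  y = 1: RHS = -7 is not a perfect cube.
  y = -1: RHS = -27 = (-3)³ ⇒ x = -3 works.
  y = 2: RHS = 63 is not a perfect cube.
  y = -2: RHS = -97 is not a perfect cube.
  y = 3: RHS = 253 is not a perfect cube.
  y = -3: RHS = -287 is not a perfect cube.
Continuing the search up to |y| = 35 finds no further solutions beyond those listed.
Collected solutions: (-3, -1).

Solutions (with |y| ≤ 35): (-3, -1).


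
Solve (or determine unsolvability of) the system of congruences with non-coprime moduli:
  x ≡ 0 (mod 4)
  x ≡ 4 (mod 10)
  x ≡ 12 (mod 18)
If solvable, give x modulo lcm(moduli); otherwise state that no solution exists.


Moduli 4, 10, 18 are not pairwise coprime, so CRT works modulo lcm(m_i) when all pairwise compatibility conditions hold.
Pairwise compatibility: gcd(m_i, m_j) must divide a_i - a_j for every pair.
Merge one congruence at a time:
  Start: x ≡ 0 (mod 4).
  Combine with x ≡ 4 (mod 10): gcd(4, 10) = 2; 4 - 0 = 4, which IS divisible by 2, so compatible.
    Write x = 0 + 4·t and substitute into x ≡ 4 (mod 10): 4·t ≡ 4 − 0 = 4 (mod 10).
    Divide the congruence (and modulus) by g = 2: 2·t ≡ 2 (mod 5).
    The inverse of 2 mod 5 is 3 (since 2·3 = 6 = 1·5 + 1), so t ≡ 3·2 = 6 ≡ 1 (mod 5).
    Then x = 0 + 4·1 = 4, valid modulo lcm(4, 10) = 20: x ≡ 4 (mod 20).
  Combine with x ≡ 12 (mod 18): gcd(20, 18) = 2; 12 - 4 = 8, which IS divisible by 2, so compatible.
    Write x = 4 + 20·t and substitute into x ≡ 12 (mod 18): 20·t ≡ 12 − 4 = 8 (mod 18).
    Divide the congruence (and modulus) by g = 2: 10·t ≡ 4 (mod 9).
    Reduce coefficients mod 9: 1·t ≡ 4 (mod 9).
    So t ≡ 4 (mod 9).
    Then x = 4 + 20·4 = 84, valid modulo lcm(20, 18) = 180: x ≡ 84 (mod 180).
Verify: 84 mod 4 = 0, 84 mod 10 = 4, 84 mod 18 = 12.

x ≡ 84 (mod 180).


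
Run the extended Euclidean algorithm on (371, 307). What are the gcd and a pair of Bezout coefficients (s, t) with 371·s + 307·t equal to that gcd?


Euclidean algorithm on (371, 307) — divide until remainder is 0:
  371 = 1 · 307 + 64
  307 = 4 · 64 + 51
  64 = 1 · 51 + 13
  51 = 3 · 13 + 12
  13 = 1 · 12 + 1
  12 = 12 · 1 + 0
gcd(371, 307) = 1.
Track Bezout coefficients alongside the remainders: start with r₀ = 371 = a·1 + b·0 (s = 1, t = 0) and r₁ = 307 = a·0 + b·1 (s = 0, t = 1); each new remainder r_{k+1} = r_{k-1} − q_k·r_k inherits s_{k+1} = s_{k-1} − q_k·s_k, t_{k+1} = t_{k-1} − q_k·t_k, so r_k = a·s_k + b·t_k at every step:
  q = 1: r = 64, s = 1 − 1·0 = 1, t = 0 − 1·1 = -1  (check: 371·1 + 307·(-1) = 64)
  q = 4: r = 51, s = 0 − 4·1 = -4, t = 1 − 4·(-1) = 5  (check: 371·(-4) + 307·5 = 51)
  q = 1: r = 13, s = 1 − 1·(-4) = 5, t = -1 − 1·5 = -6  (check: 371·5 + 307·(-6) = 13)
  q = 3: r = 12, s = -4 − 3·5 = -19, t = 5 − 3·(-6) = 23  (check: 371·(-19) + 307·23 = 12)
  q = 1: r = 1, s = 5 − 1·(-19) = 24, t = -6 − 1·23 = -29  (check: 371·24 + 307·(-29) = 1)
The row with r = 1 (the gcd) gives the Bezout coefficients s = 24, t = -29.
Result: 371 · (24) + 307 · (-29) = 1.

gcd(371, 307) = 1; s = 24, t = -29 (check: 371·24 + 307·(-29) = 1).


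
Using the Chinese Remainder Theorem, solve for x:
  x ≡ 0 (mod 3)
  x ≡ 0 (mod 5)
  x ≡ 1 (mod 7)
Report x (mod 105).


Moduli 3, 5, 7 are pairwise coprime; by CRT there is a unique solution modulo M = 3 · 5 · 7 = 105.
Solve pairwise, accumulating the modulus:
  Start with x ≡ 0 (mod 3).
  Combine with x ≡ 0 (mod 5): since gcd(3, 5) = 1, we get a unique residue mod 15.
    Write x = 0 + 3·t and substitute into x ≡ 0 (mod 5): 3·t ≡ 0 − 0 = 0 (mod 5).
    The inverse of 3 mod 5 is 2 (since 3·2 = 6 = 1·5 + 1), so t ≡ 2·0 = 0 ≡ 0 (mod 5).
    Then x = 0 + 3·0 = 0, valid modulo lcm(3, 5) = 15: x ≡ 0 (mod 15).
  Combine with x ≡ 1 (mod 7): since gcd(15, 7) = 1, we get a unique residue mod 105.
    Write x = 0 + 15·t and substitute into x ≡ 1 (mod 7): 15·t ≡ 1 − 0 = 1 (mod 7).
    Reduce coefficients mod 7: 1·t ≡ 1 (mod 7).
    So t ≡ 1 (mod 7).
    Then x = 0 + 15·1 = 15, valid modulo lcm(15, 7) = 105: x ≡ 15 (mod 105).
Verify: 15 mod 3 = 0 ✓, 15 mod 5 = 0 ✓, 15 mod 7 = 1 ✓.

x ≡ 15 (mod 105).


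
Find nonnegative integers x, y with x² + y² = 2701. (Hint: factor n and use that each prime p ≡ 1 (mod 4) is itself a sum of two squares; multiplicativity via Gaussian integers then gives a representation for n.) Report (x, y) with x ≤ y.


Step 1: Factor n = 2701 = 37 · 73.
Step 2: Check the mod-4 condition on each prime factor: 37 ≡ 1 (mod 4), exponent 1; 73 ≡ 1 (mod 4), exponent 1.
All primes ≡ 3 (mod 4) appear to even exponent (or don't appear), so by the two-squares theorem n IS expressible as a sum of two squares.
Step 3: Build a representation. Here n = 37 · 73 is a product of primes ≡ 1 (mod 4). Each prime p ≡ 1 (mod 4) is itself a sum of two squares; find a² by testing p − a² for a perfect square:
  37: 37 − 1² = 36 = 6² ⇒ 37 = 1² + 6².
  73: 73 − 1² = 72, 73 − 2² = 69, 73 − 3² = 64 = 8² ⇒ 73 = 3² + 8².
  Combine using the Brahmagupta–Fibonacci identity (a² + b²)(c² + d²) = (ac − bd)² + (ad + bc)² = (ac + bd)² + (ad − bc)²:
  37 · 73 = 2701: from (1² + 6²)(3² + 8²), take (1·3 − 6·8, 1·8 + 6·3) = (3 − 48, 8 + 18) = (-45, 26); dropping signs (only squares matter) gives (45, 26); check 45² + 26² = 2025 + 676 = 2701 ✓.
Step 4: Order so x ≤ y and verify: 26² + 45² = 676 + 2025 = 2701 = n. ✓

n = 2701 = 26² + 45² (one valid representation with x ≤ y).


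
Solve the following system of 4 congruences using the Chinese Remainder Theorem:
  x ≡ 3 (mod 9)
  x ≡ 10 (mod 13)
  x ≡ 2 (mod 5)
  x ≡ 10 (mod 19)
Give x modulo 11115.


Product of moduli M = 9 · 13 · 5 · 19 = 11115.
Merge one congruence at a time:
  Start: x ≡ 3 (mod 9).
  Combine with x ≡ 10 (mod 13); new modulus lcm = 117.
    Write x = 3 + 9·t and substitute into x ≡ 10 (mod 13): 9·t ≡ 10 − 3 = 7 (mod 13).
    The inverse of 9 mod 13 is 3 (since 9·3 = 27 = 2·13 + 1), so t ≡ 3·7 = 21 ≡ 8 (mod 13).
    Then x = 3 + 9·8 = 75, valid modulo lcm(9, 13) = 117: x ≡ 75 (mod 117).
  Combine with x ≡ 2 (mod 5); new modulus lcm = 585.
    Write x = 75 + 117·t and substitute into x ≡ 2 (mod 5): 117·t ≡ 2 − 75 = -73 (mod 5).
    Reduce coefficients mod 5: 2·t ≡ 2 (mod 5).
    The inverse of 2 mod 5 is 3 (since 2·3 = 6 = 1·5 + 1), so t ≡ 3·2 = 6 ≡ 1 (mod 5).
    Then x = 75 + 117·1 = 192, valid modulo lcm(117, 5) = 585: x ≡ 192 (mod 585).
  Combine with x ≡ 10 (mod 19); new modulus lcm = 11115.
    Write x = 192 + 585·t and substitute into x ≡ 10 (mod 19): 585·t ≡ 10 − 192 = -182 (mod 19).
    Reduce coefficients mod 19: 15·t ≡ 8 (mod 19).
    The inverse of 15 mod 19 is 14 (since 15·14 = 210 = 11·19 + 1), so t ≡ 14·8 = 112 ≡ 17 (mod 19).
    Then x = 192 + 585·17 = 10137, valid modulo lcm(585, 19) = 11115: x ≡ 10137 (mod 11115).
Verify against each original: 10137 mod 9 = 3, 10137 mod 13 = 10, 10137 mod 5 = 2, 10137 mod 19 = 10.

x ≡ 10137 (mod 11115).


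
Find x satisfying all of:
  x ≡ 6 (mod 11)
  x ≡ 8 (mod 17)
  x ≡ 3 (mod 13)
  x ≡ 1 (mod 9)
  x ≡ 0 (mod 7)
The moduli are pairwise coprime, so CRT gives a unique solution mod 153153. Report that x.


Product of moduli M = 11 · 17 · 13 · 9 · 7 = 153153.
Merge one congruence at a time:
  Start: x ≡ 6 (mod 11).
  Combine with x ≡ 8 (mod 17); new modulus lcm = 187.
    Write x = 6 + 11·t and substitute into x ≡ 8 (mod 17): 11·t ≡ 8 − 6 = 2 (mod 17).
    The inverse of 11 mod 17 is 14 (since 11·14 = 154 = 9·17 + 1), so t ≡ 14·2 = 28 ≡ 11 (mod 17).
    Then x = 6 + 11·11 = 127, valid modulo lcm(11, 17) = 187: x ≡ 127 (mod 187).
  Combine with x ≡ 3 (mod 13); new modulus lcm = 2431.
    Write x = 127 + 187·t and substitute into x ≡ 3 (mod 13): 187·t ≡ 3 − 127 = -124 (mod 13).
    Reduce coefficients mod 13: 5·t ≡ 6 (mod 13).
    The inverse of 5 mod 13 is 8 (since 5·8 = 40 = 3·13 + 1), so t ≡ 8·6 = 48 ≡ 9 (mod 13).
    Then x = 127 + 187·9 = 1810, valid modulo lcm(187, 13) = 2431: x ≡ 1810 (mod 2431).
  Combine with x ≡ 1 (mod 9); new modulus lcm = 21879.
    Write x = 1810 + 2431·t and substitute into x ≡ 1 (mod 9): 2431·t ≡ 1 − 1810 = -1809 (mod 9).
    Reduce coefficients mod 9: 1·t ≡ 0 (mod 9).
    So t ≡ 0 (mod 9).
    Then x = 1810 + 2431·0 = 1810, valid modulo lcm(2431, 9) = 21879: x ≡ 1810 (mod 21879).
  Combine with x ≡ 0 (mod 7); new modulus lcm = 153153.
    Write x = 1810 + 21879·t and substitute into x ≡ 0 (mod 7): 21879·t ≡ 0 − 1810 = -1810 (mod 7).
    Reduce coefficients mod 7: 4·t ≡ 3 (mod 7).
    The inverse of 4 mod 7 is 2 (since 4·2 = 8 = 1·7 + 1), so t ≡ 2·3 = 6 ≡ 6 (mod 7).
    Then x = 1810 + 21879·6 = 133084, valid modulo lcm(21879, 7) = 153153: x ≡ 133084 (mod 153153).
Verify against each original: 133084 mod 11 = 6, 133084 mod 17 = 8, 133084 mod 13 = 3, 133084 mod 9 = 1, 133084 mod 7 = 0.

x ≡ 133084 (mod 153153).


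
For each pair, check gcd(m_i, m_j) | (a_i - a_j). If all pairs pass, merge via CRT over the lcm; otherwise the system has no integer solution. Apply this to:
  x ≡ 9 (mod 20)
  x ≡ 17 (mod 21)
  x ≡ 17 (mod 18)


Moduli 20, 21, 18 are not pairwise coprime, so CRT works modulo lcm(m_i) when all pairwise compatibility conditions hold.
Pairwise compatibility: gcd(m_i, m_j) must divide a_i - a_j for every pair.
Merge one congruence at a time:
  Start: x ≡ 9 (mod 20).
  Combine with x ≡ 17 (mod 21): gcd(20, 21) = 1; 17 - 9 = 8, which IS divisible by 1, so compatible.
    Write x = 9 + 20·t and substitute into x ≡ 17 (mod 21): 20·t ≡ 17 − 9 = 8 (mod 21).
    The inverse of 20 mod 21 is 20 (since 20·20 = 400 = 19·21 + 1), so t ≡ 20·8 = 160 ≡ 13 (mod 21).
    Then x = 9 + 20·13 = 269, valid modulo lcm(20, 21) = 420: x ≡ 269 (mod 420).
  Combine with x ≡ 17 (mod 18): gcd(420, 18) = 6; 17 - 269 = -252, which IS divisible by 6, so compatible.
    Write x = 269 + 420·t and substitute into x ≡ 17 (mod 18): 420·t ≡ 17 − 269 = -252 (mod 18).
    Divide the congruence (and modulus) by g = 6: 70·t ≡ -42 (mod 3).
    Reduce coefficients mod 3: 1·t ≡ 0 (mod 3).
    So t ≡ 0 (mod 3).
    Then x = 269 + 420·0 = 269, valid modulo lcm(420, 18) = 1260: x ≡ 269 (mod 1260).
Verify: 269 mod 20 = 9, 269 mod 21 = 17, 269 mod 18 = 17.

x ≡ 269 (mod 1260).


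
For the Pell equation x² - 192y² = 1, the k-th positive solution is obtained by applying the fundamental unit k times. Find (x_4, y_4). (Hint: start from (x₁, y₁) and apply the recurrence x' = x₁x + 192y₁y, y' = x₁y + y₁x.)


Step 1: Find the fundamental solution (x₁, y₁) of x² - 192y² = 1.
  Expand √192 as a continued fraction. a₀ = ⌊√192⌋ = 13; iterate m_{k+1} = d_k·a_k − m_k, d_{k+1} = (192 − m_{k+1}²)/d_k, a_{k+1} = ⌊(a₀ + m_{k+1})/d_{k+1}⌋ (starting m₀ = 0, d₀ = 1), with convergents p_k = a_k·p_{k-1} + p_{k-2}, q_k = a_k·q_{k-1} + q_{k-2} (p₋₁ = 1, q₋₁ = 0):
  k = 0: a₀ = 13; p₀/q₀ = 13/1; p₀² − 192·q₀² = 169 − 192 = -23.
  k = 1: m = 13, d = 23, a = ⌊(13 + 13)/23⌋ = 1; p/q = (1·13 + 1)/(1·1 + 0) = 14/1; p² − 192·q² = 196 − 192 = 4.
  k = 2: m = 10, d = 4, a = ⌊(13 + 10)/4⌋ = 5; p/q = (5·14 + 13)/(5·1 + 1) = 83/6; p² − 192·q² = 6889 − 6912 = -23.
  k = 3: m = 10, d = 23, a = ⌊(13 + 10)/23⌋ = 1; p/q = (1·83 + 14)/(1·6 + 1) = 97/7; p² − 192·q² = 9409 − 9408 = 1.
  The first convergent with p² − 192·q² = 1 gives the fundamental solution (x₁, y₁) = (97, 7).
Step 2: Apply the recurrence (x_{n+1}, y_{n+1}) = (x₁x_n + 192y₁y_n, x₁y_n + y₁x_n) repeatedly.
  From (x_1, y_1) = (97, 7): x_2 = 97·97 + 192·7·7 = 18817; y_2 = 97·7 + 7·97 = 1358.
  From (x_2, y_2) = (18817, 1358): x_3 = 97·18817 + 192·7·1358 = 3650401; y_3 = 97·1358 + 7·18817 = 263445.
  From (x_3, y_3) = (3650401, 263445): x_4 = 97·3650401 + 192·7·263445 = 708158977; y_4 = 97·263445 + 7·3650401 = 51106972.
Step 3: Verify x_4² - 192·y_4² = 501489136705686529 - 501489136705686528 = 1 (should be 1). ✓

(x_1, y_1) = (97, 7); (x_4, y_4) = (708158977, 51106972).


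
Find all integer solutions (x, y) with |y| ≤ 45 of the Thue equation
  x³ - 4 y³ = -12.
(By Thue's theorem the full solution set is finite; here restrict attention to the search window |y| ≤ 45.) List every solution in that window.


The equation is x³ - 4y³ = -12. For fixed y, x³ = 4·y³ − 12, so a solution requires the RHS to be a perfect cube.
Strategy: iterate y from -45 to 45, compute RHS = 4·y³ − 12, and check whether it is a (positive or negative) perfect cube.
Check small values of y:
  y = 0: RHS = -12 is not a perfect cube.
  y = 1: RHS = -8 = (-2)³ ⇒ x = -2 works.
  y = -1: RHS = -16 is not a perfect cube.
  y = 2: RHS = 20 is not a perfect cube.
  y = -2: RHS = -44 is not a perfect cube.
  y = 3: RHS = 96 is not a perfect cube.
  y = -3: RHS = -120 is not a perfect cube.
Continuing, at y = -5: RHS = -512 = (-8)³ ⇒ x = -8 works.
Searching the remaining y in |y| ≤ 45 finds no further solutions.
Collected solutions: (-2, 1), (-8, -5).

Solutions (with |y| ≤ 45): (-2, 1), (-8, -5).


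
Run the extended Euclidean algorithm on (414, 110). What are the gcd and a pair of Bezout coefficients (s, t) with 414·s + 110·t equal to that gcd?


Euclidean algorithm on (414, 110) — divide until remainder is 0:
  414 = 3 · 110 + 84
  110 = 1 · 84 + 26
  84 = 3 · 26 + 6
  26 = 4 · 6 + 2
  6 = 3 · 2 + 0
gcd(414, 110) = 2.
Track Bezout coefficients alongside the remainders: start with r₀ = 414 = a·1 + b·0 (s = 1, t = 0) and r₁ = 110 = a·0 + b·1 (s = 0, t = 1); each new remainder r_{k+1} = r_{k-1} − q_k·r_k inherits s_{k+1} = s_{k-1} − q_k·s_k, t_{k+1} = t_{k-1} − q_k·t_k, so r_k = a·s_k + b·t_k at every step:
  q = 3: r = 84, s = 1 − 3·0 = 1, t = 0 − 3·1 = -3  (check: 414·1 + 110·(-3) = 84)
  q = 1: r = 26, s = 0 − 1·1 = -1, t = 1 − 1·(-3) = 4  (check: 414·(-1) + 110·4 = 26)
  q = 3: r = 6, s = 1 − 3·(-1) = 4, t = -3 − 3·4 = -15  (check: 414·4 + 110·(-15) = 6)
  q = 4: r = 2, s = -1 − 4·4 = -17, t = 4 − 4·(-15) = 64  (check: 414·(-17) + 110·64 = 2)
The row with r = 2 (the gcd) gives the Bezout coefficients s = -17, t = 64.
Result: 414 · (-17) + 110 · (64) = 2.

gcd(414, 110) = 2; s = -17, t = 64 (check: 414·(-17) + 110·64 = 2).


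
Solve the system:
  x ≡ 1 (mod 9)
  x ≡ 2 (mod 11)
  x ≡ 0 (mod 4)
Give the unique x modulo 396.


Moduli 9, 11, 4 are pairwise coprime; by CRT there is a unique solution modulo M = 9 · 11 · 4 = 396.
Solve pairwise, accumulating the modulus:
  Start with x ≡ 1 (mod 9).
  Combine with x ≡ 2 (mod 11): since gcd(9, 11) = 1, we get a unique residue mod 99.
    Write x = 1 + 9·t and substitute into x ≡ 2 (mod 11): 9·t ≡ 2 − 1 = 1 (mod 11).
    The inverse of 9 mod 11 is 5 (since 9·5 = 45 = 4·11 + 1), so t ≡ 5·1 = 5 ≡ 5 (mod 11).
    Then x = 1 + 9·5 = 46, valid modulo lcm(9, 11) = 99: x ≡ 46 (mod 99).
  Combine with x ≡ 0 (mod 4): since gcd(99, 4) = 1, we get a unique residue mod 396.
    Write x = 46 + 99·t and substitute into x ≡ 0 (mod 4): 99·t ≡ 0 − 46 = -46 (mod 4).
    Reduce coefficients mod 4: 3·t ≡ 2 (mod 4).
    The inverse of 3 mod 4 is 3 (since 3·3 = 9 = 2·4 + 1), so t ≡ 3·2 = 6 ≡ 2 (mod 4).
    Then x = 46 + 99·2 = 244, valid modulo lcm(99, 4) = 396: x ≡ 244 (mod 396).
Verify: 244 mod 9 = 1 ✓, 244 mod 11 = 2 ✓, 244 mod 4 = 0 ✓.

x ≡ 244 (mod 396).


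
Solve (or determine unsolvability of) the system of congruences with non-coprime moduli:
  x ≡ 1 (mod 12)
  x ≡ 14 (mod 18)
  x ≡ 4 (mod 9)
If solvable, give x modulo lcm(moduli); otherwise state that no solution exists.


Moduli 12, 18, 9 are not pairwise coprime, so CRT works modulo lcm(m_i) when all pairwise compatibility conditions hold.
Pairwise compatibility: gcd(m_i, m_j) must divide a_i - a_j for every pair.
Merge one congruence at a time:
  Start: x ≡ 1 (mod 12).
  Combine with x ≡ 14 (mod 18): gcd(12, 18) = 6, and 14 - 1 = 13 is NOT divisible by 6.
    ⇒ system is inconsistent (no integer solution).

No solution (the system is inconsistent).


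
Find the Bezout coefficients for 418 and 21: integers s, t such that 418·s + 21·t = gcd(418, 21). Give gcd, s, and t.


Euclidean algorithm on (418, 21) — divide until remainder is 0:
  418 = 19 · 21 + 19
  21 = 1 · 19 + 2
  19 = 9 · 2 + 1
  2 = 2 · 1 + 0
gcd(418, 21) = 1.
Track Bezout coefficients alongside the remainders: start with r₀ = 418 = a·1 + b·0 (s = 1, t = 0) and r₁ = 21 = a·0 + b·1 (s = 0, t = 1); each new remainder r_{k+1} = r_{k-1} − q_k·r_k inherits s_{k+1} = s_{k-1} − q_k·s_k, t_{k+1} = t_{k-1} − q_k·t_k, so r_k = a·s_k + b·t_k at every step:
  q = 19: r = 19, s = 1 − 19·0 = 1, t = 0 − 19·1 = -19  (check: 418·1 + 21·(-19) = 19)
  q = 1: r = 2, s = 0 − 1·1 = -1, t = 1 − 1·(-19) = 20  (check: 418·(-1) + 21·20 = 2)
  q = 9: r = 1, s = 1 − 9·(-1) = 10, t = -19 − 9·20 = -199  (check: 418·10 + 21·(-199) = 1)
The row with r = 1 (the gcd) gives the Bezout coefficients s = 10, t = -199.
Result: 418 · (10) + 21 · (-199) = 1.

gcd(418, 21) = 1; s = 10, t = -199 (check: 418·10 + 21·(-199) = 1).


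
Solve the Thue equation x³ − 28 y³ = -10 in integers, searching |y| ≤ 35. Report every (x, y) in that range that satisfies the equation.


The equation is x³ - 28y³ = -10. For fixed y, x³ = 28·y³ − 10, so a solution requires the RHS to be a perfect cube.
Strategy: iterate y from -35 to 35, compute RHS = 28·y³ − 10, and check whether it is a (positive or negative) perfect cube.
Check small values of y:
  y = 0: RHS = -10 is not a perfect cube.
  y = 1: RHS = 18 is not a perfect cube.
  y = -1: RHS = -38 is not a perfect cube.
  y = 2: RHS = 214 is not a perfect cube.
  y = -2: RHS = -234 is not a perfect cube.
  y = 3: RHS = 746 is not a perfect cube.
  y = -3: RHS = -766 is not a perfect cube.
Continuing the search up to |y| = 35 finds no solutions either.
No (x, y) in the scanned range satisfies the equation.

No integer solutions with |y| ≤ 35.


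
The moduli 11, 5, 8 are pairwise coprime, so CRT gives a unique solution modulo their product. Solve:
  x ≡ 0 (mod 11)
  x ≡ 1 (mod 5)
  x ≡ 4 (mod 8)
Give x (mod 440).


Moduli 11, 5, 8 are pairwise coprime; by CRT there is a unique solution modulo M = 11 · 5 · 8 = 440.
Solve pairwise, accumulating the modulus:
  Start with x ≡ 0 (mod 11).
  Combine with x ≡ 1 (mod 5): since gcd(11, 5) = 1, we get a unique residue mod 55.
    Write x = 0 + 11·t and substitute into x ≡ 1 (mod 5): 11·t ≡ 1 − 0 = 1 (mod 5).
    Reduce coefficients mod 5: 1·t ≡ 1 (mod 5).
    So t ≡ 1 (mod 5).
    Then x = 0 + 11·1 = 11, valid modulo lcm(11, 5) = 55: x ≡ 11 (mod 55).
  Combine with x ≡ 4 (mod 8): since gcd(55, 8) = 1, we get a unique residue mod 440.
    Write x = 11 + 55·t and substitute into x ≡ 4 (mod 8): 55·t ≡ 4 − 11 = -7 (mod 8).
    Reduce coefficients mod 8: 7·t ≡ 1 (mod 8).
    The inverse of 7 mod 8 is 7 (since 7·7 = 49 = 6·8 + 1), so t ≡ 7·1 = 7 ≡ 7 (mod 8).
    Then x = 11 + 55·7 = 396, valid modulo lcm(55, 8) = 440: x ≡ 396 (mod 440).
Verify: 396 mod 11 = 0 ✓, 396 mod 5 = 1 ✓, 396 mod 8 = 4 ✓.

x ≡ 396 (mod 440).


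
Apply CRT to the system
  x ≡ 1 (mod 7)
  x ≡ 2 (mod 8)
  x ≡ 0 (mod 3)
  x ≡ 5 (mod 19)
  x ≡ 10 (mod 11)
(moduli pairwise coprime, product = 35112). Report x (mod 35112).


Product of moduli M = 7 · 8 · 3 · 19 · 11 = 35112.
Merge one congruence at a time:
  Start: x ≡ 1 (mod 7).
  Combine with x ≡ 2 (mod 8); new modulus lcm = 56.
    Write x = 1 + 7·t and substitute into x ≡ 2 (mod 8): 7·t ≡ 2 − 1 = 1 (mod 8).
    The inverse of 7 mod 8 is 7 (since 7·7 = 49 = 6·8 + 1), so t ≡ 7·1 = 7 ≡ 7 (mod 8).
    Then x = 1 + 7·7 = 50, valid modulo lcm(7, 8) = 56: x ≡ 50 (mod 56).
  Combine with x ≡ 0 (mod 3); new modulus lcm = 168.
    Write x = 50 + 56·t and substitute into x ≡ 0 (mod 3): 56·t ≡ 0 − 50 = -50 (mod 3).
    Reduce coefficients mod 3: 2·t ≡ 1 (mod 3).
    The inverse of 2 mod 3 is 2 (since 2·2 = 4 = 1·3 + 1), so t ≡ 2·1 = 2 ≡ 2 (mod 3).
    Then x = 50 + 56·2 = 162, valid modulo lcm(56, 3) = 168: x ≡ 162 (mod 168).
  Combine with x ≡ 5 (mod 19); new modulus lcm = 3192.
    Write x = 162 + 168·t and substitute into x ≡ 5 (mod 19): 168·t ≡ 5 − 162 = -157 (mod 19).
    Reduce coefficients mod 19: 16·t ≡ 14 (mod 19).
    The inverse of 16 mod 19 is 6 (since 16·6 = 96 = 5·19 + 1), so t ≡ 6·14 = 84 ≡ 8 (mod 19).
    Then x = 162 + 168·8 = 1506, valid modulo lcm(168, 19) = 3192: x ≡ 1506 (mod 3192).
  Combine with x ≡ 10 (mod 11); new modulus lcm = 35112.
    Write x = 1506 + 3192·t and substitute into x ≡ 10 (mod 11): 3192·t ≡ 10 − 1506 = -1496 (mod 11).
    Reduce coefficients mod 11: 2·t ≡ 0 (mod 11).
    The inverse of 2 mod 11 is 6 (since 2·6 = 12 = 1·11 + 1), so t ≡ 6·0 = 0 ≡ 0 (mod 11).
    Then x = 1506 + 3192·0 = 1506, valid modulo lcm(3192, 11) = 35112: x ≡ 1506 (mod 35112).
Verify against each original: 1506 mod 7 = 1, 1506 mod 8 = 2, 1506 mod 3 = 0, 1506 mod 19 = 5, 1506 mod 11 = 10.

x ≡ 1506 (mod 35112).


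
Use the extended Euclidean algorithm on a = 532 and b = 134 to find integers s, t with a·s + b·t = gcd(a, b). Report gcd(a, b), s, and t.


Euclidean algorithm on (532, 134) — divide until remainder is 0:
  532 = 3 · 134 + 130
  134 = 1 · 130 + 4
  130 = 32 · 4 + 2
  4 = 2 · 2 + 0
gcd(532, 134) = 2.
Track Bezout coefficients alongside the remainders: start with r₀ = 532 = a·1 + b·0 (s = 1, t = 0) and r₁ = 134 = a·0 + b·1 (s = 0, t = 1); each new remainder r_{k+1} = r_{k-1} − q_k·r_k inherits s_{k+1} = s_{k-1} − q_k·s_k, t_{k+1} = t_{k-1} − q_k·t_k, so r_k = a·s_k + b·t_k at every step:
  q = 3: r = 130, s = 1 − 3·0 = 1, t = 0 − 3·1 = -3  (check: 532·1 + 134·(-3) = 130)
  q = 1: r = 4, s = 0 − 1·1 = -1, t = 1 − 1·(-3) = 4  (check: 532·(-1) + 134·4 = 4)
  q = 32: r = 2, s = 1 − 32·(-1) = 33, t = -3 − 32·4 = -131  (check: 532·33 + 134·(-131) = 2)
The row with r = 2 (the gcd) gives the Bezout coefficients s = 33, t = -131.
Result: 532 · (33) + 134 · (-131) = 2.

gcd(532, 134) = 2; s = 33, t = -131 (check: 532·33 + 134·(-131) = 2).
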